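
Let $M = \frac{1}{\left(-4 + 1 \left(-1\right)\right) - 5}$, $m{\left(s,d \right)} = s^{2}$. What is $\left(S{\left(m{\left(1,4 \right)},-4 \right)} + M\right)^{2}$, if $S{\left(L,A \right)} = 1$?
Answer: $\frac{81}{100} \approx 0.81$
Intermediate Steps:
$M = - \frac{1}{10}$ ($M = \frac{1}{\left(-4 - 1\right) - 5} = \frac{1}{-5 - 5} = \frac{1}{-10} = - \frac{1}{10} \approx -0.1$)
$\left(S{\left(m{\left(1,4 \right)},-4 \right)} + M\right)^{2} = \left(1 - \frac{1}{10}\right)^{2} = \left(\frac{9}{10}\right)^{2} = \frac{81}{100}$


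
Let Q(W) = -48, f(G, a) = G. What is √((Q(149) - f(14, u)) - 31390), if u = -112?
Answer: 2*I*√7863 ≈ 177.35*I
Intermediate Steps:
√((Q(149) - f(14, u)) - 31390) = √((-48 - 1*14) - 31390) = √((-48 - 14) - 31390) = √(-62 - 31390) = √(-31452) = 2*I*√7863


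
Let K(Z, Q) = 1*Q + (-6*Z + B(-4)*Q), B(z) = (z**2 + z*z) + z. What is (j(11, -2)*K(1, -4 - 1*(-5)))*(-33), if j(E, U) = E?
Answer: -8349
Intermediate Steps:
B(z) = z + 2*z**2 (B(z) = (z**2 + z**2) + z = 2*z**2 + z = z + 2*z**2)
K(Z, Q) = -6*Z + 29*Q (K(Z, Q) = 1*Q + (-6*Z + (-4*(1 + 2*(-4)))*Q) = Q + (-6*Z + (-4*(1 - 8))*Q) = Q + (-6*Z + (-4*(-7))*Q) = Q + (-6*Z + 28*Q) = -6*Z + 29*Q)
(j(11, -2)*K(1, -4 - 1*(-5)))*(-33) = (11*(-6*1 + 29*(-4 - 1*(-5))))*(-33) = (11*(-6 + 29*(-4 + 5)))*(-33) = (11*(-6 + 29*1))*(-33) = (11*(-6 + 29))*(-33) = (11*23)*(-33) = 253*(-33) = -8349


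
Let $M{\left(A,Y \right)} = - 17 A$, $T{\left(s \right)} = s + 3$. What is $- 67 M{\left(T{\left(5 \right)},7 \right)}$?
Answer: $9112$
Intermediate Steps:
$T{\left(s \right)} = 3 + s$
$- 67 M{\left(T{\left(5 \right)},7 \right)} = - 67 \left(- 17 \left(3 + 5\right)\right) = - 67 \left(\left(-17\right) 8\right) = \left(-67\right) \left(-136\right) = 9112$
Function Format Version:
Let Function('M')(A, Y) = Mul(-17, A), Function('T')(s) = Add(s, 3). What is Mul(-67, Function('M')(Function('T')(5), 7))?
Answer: 9112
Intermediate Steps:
Function('T')(s) = Add(3, s)
Mul(-67, Function('M')(Function('T')(5), 7)) = Mul(-67, Mul(-17, Add(3, 5))) = Mul(-67, Mul(-17, 8)) = Mul(-67, -136) = 9112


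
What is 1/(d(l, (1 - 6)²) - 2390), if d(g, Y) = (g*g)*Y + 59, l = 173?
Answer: 1/745894 ≈ 1.3407e-6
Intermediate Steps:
d(g, Y) = 59 + Y*g² (d(g, Y) = g²*Y + 59 = Y*g² + 59 = 59 + Y*g²)
1/(d(l, (1 - 6)²) - 2390) = 1/((59 + (1 - 6)²*173²) - 2390) = 1/((59 + (-5)²*29929) - 2390) = 1/((59 + 25*29929) - 2390) = 1/((59 + 748225) - 2390) = 1/(748284 - 2390) = 1/745894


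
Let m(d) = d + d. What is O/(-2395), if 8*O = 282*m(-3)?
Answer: 423/4790 ≈ 0.088309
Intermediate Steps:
m(d) = 2*d
O = -423/2 (O = (282*(2*(-3)))/8 = (282*(-6))/8 = (⅛)*(-1692) = -423/2 ≈ -211.50)
O/(-2395) = -423/2/(-2395) = -423/2*(-1/2395) = 423/4790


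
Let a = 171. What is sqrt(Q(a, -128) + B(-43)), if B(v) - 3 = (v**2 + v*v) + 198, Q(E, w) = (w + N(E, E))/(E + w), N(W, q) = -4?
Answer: 5*sqrt(288143)/43 ≈ 62.417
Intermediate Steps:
Q(E, w) = (-4 + w)/(E + w) (Q(E, w) = (w - 4)/(E + w) = (-4 + w)/(E + w))
B(v) = 201 + 2*v**2 (B(v) = 3 + ((v**2 + v*v) + 198) = 3 + ((v**2 + v**2) + 198) = 3 + (2*v**2 + 198) = 3 + (198 + 2*v**2) = 201 + 2*v**2)
sqrt(Q(a, -128) + B(-43)) = sqrt((-4 - 128)/(171 - 128) + (201 + 2*(-43)**2)) = sqrt(-132/43 + (201 + 2*1849)) = sqrt((1/43)*(-132) + (201 + 3698)) = sqrt(-132/43 + 3899) = sqrt(167525/43) = 5*sqrt(288143)/43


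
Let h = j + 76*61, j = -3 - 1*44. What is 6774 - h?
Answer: 2185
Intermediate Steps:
j = -47 (j = -3 - 44 = -47)
h = 4589 (h = -47 + 76*61 = -47 + 4636 = 4589)
6774 - h = 6774 - 1*4589 = 6774 - 4589 = 2185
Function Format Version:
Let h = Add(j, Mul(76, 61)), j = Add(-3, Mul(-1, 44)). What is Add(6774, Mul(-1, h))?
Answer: 2185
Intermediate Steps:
j = -47 (j = Add(-3, -44) = -47)
h = 4589 (h = Add(-47, Mul(76, 61)) = Add(-47, 4636) = 4589)
Add(6774, Mul(-1, h)) = Add(6774, Mul(-1, 4589)) = Add(6774, -4589) = 2185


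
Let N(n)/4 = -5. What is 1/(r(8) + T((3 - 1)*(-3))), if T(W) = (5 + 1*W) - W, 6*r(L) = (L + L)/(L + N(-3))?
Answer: 9/43 ≈ 0.20930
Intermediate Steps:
N(n) = -20 (N(n) = 4*(-5) = -20)
r(L) = L/(3*(-20 + L)) (r(L) = ((L + L)/(L - 20))/6 = ((2*L)/(-20 + L))/6 = (2*L/(-20 + L))/6 = L/(3*(-20 + L)))
T(W) = 5 (T(W) = (5 + W) - W = 5)
1/(r(8) + T((3 - 1)*(-3))) = 1/((⅓)*8/(-20 + 8) + 5) = 1/((⅓)*8/(-12) + 5) = 1/((⅓)*8*(-1/12) + 5) = 1/(-2/9 + 5) = 1/(43/9) = 9/43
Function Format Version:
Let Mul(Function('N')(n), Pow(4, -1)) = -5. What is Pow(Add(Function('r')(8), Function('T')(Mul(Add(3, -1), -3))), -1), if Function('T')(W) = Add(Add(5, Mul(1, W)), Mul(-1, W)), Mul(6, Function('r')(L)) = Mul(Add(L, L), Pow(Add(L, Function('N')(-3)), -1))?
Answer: Rational(9, 43) ≈ 0.20930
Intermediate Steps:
Function('N')(n) = -20 (Function('N')(n) = Mul(4, -5) = -20)
Function('r')(L) = Mul(Rational(1, 3), L, Pow(Add(-20, L), -1)) (Function('r')(L) = Mul(Rational(1, 6), Mul(Add(L, L), Pow(Add(L, -20), -1))) = Mul(Rational(1, 6), Mul(Mul(2, L), Pow(Add(-20, L), -1))) = Mul(Rational(1, 6), Mul(2, L, Pow(Add(-20, L), -1))) = Mul(Rational(1, 3), L, Pow(Add(-20, L), -1)))
Function('T')(W) = 5 (Function('T')(W) = Add(Add(5, W), Mul(-1, W)) = 5)
Pow(Add(Function('r')(8), Function('T')(Mul(Add(3, -1), -3))), -1) = Pow(Add(Mul(Rational(1, 3), 8, Pow(Add(-20, 8), -1)), 5), -1) = Pow(Add(Mul(Rational(1, 3), 8, Pow(-12, -1)), 5), -1) = Pow(Add(Mul(Rational(1, 3), 8, Rational(-1, 12)), 5), -1) = Pow(Add(Rational(-2, 9), 5), -1) = Pow(Rational(43, 9), -1) = Rational(9, 43)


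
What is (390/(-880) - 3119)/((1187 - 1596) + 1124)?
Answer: -274511/62920 ≈ -4.3629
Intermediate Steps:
(390/(-880) - 3119)/((1187 - 1596) + 1124) = (390*(-1/880) - 3119)/(-409 + 1124) = (-39/88 - 3119)/715 = -274511/88*1/715 = -274511/62920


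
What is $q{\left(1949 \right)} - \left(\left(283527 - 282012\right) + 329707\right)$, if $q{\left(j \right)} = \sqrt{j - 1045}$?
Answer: $-331222 + 2 \sqrt{226} \approx -3.3119 \cdot 10^{5}$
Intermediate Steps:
$q{\left(j \right)} = \sqrt{-1045 + j}$
$q{\left(1949 \right)} - \left(\left(283527 - 282012\right) + 329707\right) = \sqrt{-1045 + 1949} - \left(\left(283527 - 282012\right) + 329707\right) = \sqrt{904} - \left(\left(283527 - 282012\right) + 329707\right) = 2 \sqrt{226} - \left(1515 + 329707\right) = 2 \sqrt{226} - 331222 = -331222 + 2 \sqrt{226}$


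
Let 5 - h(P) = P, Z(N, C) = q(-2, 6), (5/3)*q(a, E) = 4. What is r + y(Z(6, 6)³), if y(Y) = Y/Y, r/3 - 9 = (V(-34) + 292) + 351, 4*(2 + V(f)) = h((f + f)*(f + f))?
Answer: -6053/4 ≈ -1513.3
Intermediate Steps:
q(a, E) = 12/5 (q(a, E) = (⅗)*4 = 12/5)
Z(N, C) = 12/5
h(P) = 5 - P
V(f) = -¾ - f² (V(f) = -2 + (5 - (f + f)*(f + f))/4 = -2 + (5 - 2*f*2*f)/4 = -2 + (5 - 4*f²)/4 = -2 + (5/4 - f²) = -¾ - f²)
r = -6057/4 (r = 27 + 3*(((-¾ - 1*(-34)²) + 292) + 351) = 27 + 3*(((-¾ - 1*1156) + 292) + 351) = 27 + 3*(((-¾ - 1156) + 292) + 351) = 27 + 3*((-4627/4 + 292) + 351) = 27 + 3*(-3459/4 + 351) = 27 + 3*(-2055/4) = 27 - 6165/4 = -6057/4 ≈ -1514.3)
y(Y) = 1
r + y(Z(6, 6)³) = -6057/4 + 1 = -6053/4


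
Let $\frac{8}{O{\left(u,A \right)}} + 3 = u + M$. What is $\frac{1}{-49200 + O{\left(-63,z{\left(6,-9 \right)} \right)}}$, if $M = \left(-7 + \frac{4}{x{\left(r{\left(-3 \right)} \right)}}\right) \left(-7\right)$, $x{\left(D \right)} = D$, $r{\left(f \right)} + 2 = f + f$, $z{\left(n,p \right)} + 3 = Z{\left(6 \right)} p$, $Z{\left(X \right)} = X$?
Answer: $- \frac{27}{1328416} \approx -2.0325 \cdot 10^{-5}$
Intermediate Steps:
$z{\left(n,p \right)} = -3 + 6 p$
$r{\left(f \right)} = -2 + 2 f$ ($r{\left(f \right)} = -2 + \left(f + f\right) = -2 + 2 f$)
$M = \frac{105}{2}$ ($M = \left(-7 + \frac{4}{-2 + 2 \left(-3\right)}\right) \left(-7\right) = \left(-7 + \frac{4}{-2 - 6}\right) \left(-7\right) = \left(-7 + \frac{4}{-8}\right) \left(-7\right) = \left(-7 + 4 \left(- \frac{1}{8}\right)\right) \left(-7\right) = \left(-7 - \frac{1}{2}\right) \left(-7\right) = \left(- \frac{15}{2}\right) \left(-7\right) = \frac{105}{2} \approx 52.5$)
$O{\left(u,A \right)} = \frac{8}{\frac{99}{2} + u}$ ($O{\left(u,A \right)} = \frac{8}{-3 + \left(u + \frac{105}{2}\right)} = \frac{8}{-3 + \left(\frac{105}{2} + u\right)} = \frac{8}{\frac{99}{2} + u}$)
$\frac{1}{-49200 + O{\left(-63,z{\left(6,-9 \right)} \right)}} = \frac{1}{-49200 + \frac{16}{99 + 2 \left(-63\right)}} = \frac{1}{-49200 + \frac{16}{99 - 126}} = \frac{1}{-49200 + \frac{16}{-27}} = \frac{1}{-49200 + 16 \left(- \frac{1}{27}\right)} = \frac{1}{-49200 - \frac{16}{27}} = \frac{1}{- \frac{1328416}{27}} = - \frac{27}{1328416}$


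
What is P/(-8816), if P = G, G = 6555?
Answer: -345/464 ≈ -0.74353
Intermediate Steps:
P = 6555
P/(-8816) = 6555/(-8816) = 6555*(-1/8816) = -345/464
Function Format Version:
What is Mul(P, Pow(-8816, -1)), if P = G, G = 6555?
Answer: Rational(-345, 464) ≈ -0.74353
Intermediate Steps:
P = 6555
Mul(P, Pow(-8816, -1)) = Mul(6555, Pow(-8816, -1)) = Mul(6555, Rational(-1, 8816)) = Rational(-345, 464)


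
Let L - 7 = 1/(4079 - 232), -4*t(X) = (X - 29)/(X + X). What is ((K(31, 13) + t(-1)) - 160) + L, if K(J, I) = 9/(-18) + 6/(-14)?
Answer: -16984477/107716 ≈ -157.68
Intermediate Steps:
t(X) = -(-29 + X)/(8*X) (t(X) = -(X - 29)/(4*(X + X)) = -(-29 + X)/(4*(2*X)) = -(-29 + X)*1/(2*X)/4 = -(-29 + X)/(8*X))
K(J, I) = -13/14 (K(J, I) = 9*(-1/18) + 6*(-1/14) = -1/2 - 3/7 = -13/14)
L = 26930/3847 (L = 7 + 1/(4079 - 232) = 7 + 1/3847 = 26930/3847 ≈ 7.0003)
((K(31, 13) + t(-1)) - 160) + L = ((-13/14 + (1/8)*(29 - 1*(-1))/(-1)) - 160) + 26930/3847 = ((-13/14 + (1/8)*(-1)*(29 + 1)) - 160) + 26930/3847 = ((-13/14 + (1/8)*(-1)*30) - 160) + 26930/3847 = ((-13/14 - 15/4) - 160) + 26930/3847 = (-131/28 - 160) + 26930/3847 = -4611/28 + 26930/3847 = -16984477/107716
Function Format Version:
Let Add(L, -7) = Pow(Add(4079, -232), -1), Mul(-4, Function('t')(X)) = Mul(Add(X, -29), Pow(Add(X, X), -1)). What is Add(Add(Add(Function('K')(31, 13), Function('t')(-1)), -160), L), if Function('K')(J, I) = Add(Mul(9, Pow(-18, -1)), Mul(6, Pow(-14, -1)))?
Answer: Rational(-16984477, 107716) ≈ -157.68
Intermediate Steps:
Function('t')(X) = Mul(Rational(-1, 8), Pow(X, -1), Add(-29, X)) (Function('t')(X) = Mul(Rational(-1, 4), Mul(Add(X, -29), Pow(Add(X, X), -1))) = Mul(Rational(-1, 4), Mul(Add(-29, X), Pow(Mul(2, X), -1))) = Mul(Rational(-1, 4), Mul(Add(-29, X), Mul(Rational(1, 2), Pow(X, -1)))) = Mul(Rational(-1, 4), Mul(Rational(1, 2), Pow(X, -1), Add(-29, X))) = Mul(Rational(-1, 8), Pow(X, -1), Add(-29, X)))
Function('K')(J, I) = Rational(-13, 14) (Function('K')(J, I) = Add(Mul(9, Rational(-1, 18)), Mul(6, Rational(-1, 14))) = Add(Rational(-1, 2), Rational(-3, 7)) = Rational(-13, 14))
L = Rational(26930, 3847) (L = Add(7, Pow(Add(4079, -232), -1)) = Add(7, Pow(3847, -1)) = Add(7, Rational(1, 3847)) = Rational(26930, 3847) ≈ 7.0003)
Add(Add(Add(Function('K')(31, 13), Function('t')(-1)), -160), L) = Add(Add(Add(Rational(-13, 14), Mul(Rational(1, 8), Pow(-1, -1), Add(29, Mul(-1, -1)))), -160), Rational(26930, 3847)) = Add(Add(Add(Rational(-13, 14), Mul(Rational(1, 8), -1, Add(29, 1))), -160), Rational(26930, 3847)) = Add(Add(Add(Rational(-13, 14), Mul(Rational(1, 8), -1, 30)), -160), Rational(26930, 3847)) = Add(Add(Add(Rational(-13, 14), Rational(-15, 4)), -160), Rational(26930, 3847)) = Add(Add(Rational(-131, 28), -160), Rational(26930, 3847)) = Add(Rational(-4611, 28), Rational(26930, 3847)) = Rational(-16984477, 107716)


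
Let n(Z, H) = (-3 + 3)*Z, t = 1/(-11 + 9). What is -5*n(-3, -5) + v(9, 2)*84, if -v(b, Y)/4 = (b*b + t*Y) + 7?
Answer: -29232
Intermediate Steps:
t = -½ (t = 1/(-2) = -½ ≈ -0.50000)
n(Z, H) = 0 (n(Z, H) = 0*Z = 0)
v(b, Y) = -28 - 4*b² + 2*Y (v(b, Y) = -4*((b*b - Y/2) + 7) = -4*((b² - Y/2) + 7) = -4*(7 + b² - Y/2) = -28 - 4*b² + 2*Y)
-5*n(-3, -5) + v(9, 2)*84 = -5*0 + (-28 - 4*9² + 2*2)*84 = 0 + (-28 - 4*81 + 4)*84 = 0 + (-28 - 324 + 4)*84 = 0 - 348*84 = 0 - 29232 = -29232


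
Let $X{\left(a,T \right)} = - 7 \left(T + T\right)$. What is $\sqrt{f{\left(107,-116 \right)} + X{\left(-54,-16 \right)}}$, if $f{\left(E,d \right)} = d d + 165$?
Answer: $\sqrt{13845} \approx 117.66$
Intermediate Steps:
$f{\left(E,d \right)} = 165 + d^{2}$ ($f{\left(E,d \right)} = d^{2} + 165 = 165 + d^{2}$)
$X{\left(a,T \right)} = - 14 T$ ($X{\left(a,T \right)} = - 7 \cdot 2 T = - 14 T$)
$\sqrt{f{\left(107,-116 \right)} + X{\left(-54,-16 \right)}} = \sqrt{\left(165 + \left(-116\right)^{2}\right) - -224} = \sqrt{\left(165 + 13456\right) + 224} = \sqrt{13621 + 224} = \sqrt{13845}$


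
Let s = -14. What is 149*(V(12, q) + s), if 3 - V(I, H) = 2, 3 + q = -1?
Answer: -1937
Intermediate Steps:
q = -4 (q = -3 - 1 = -4)
V(I, H) = 1 (V(I, H) = 3 - 1*2 = 3 - 2 = 1)
149*(V(12, q) + s) = 149*(1 - 14) = 149*(-13) = -1937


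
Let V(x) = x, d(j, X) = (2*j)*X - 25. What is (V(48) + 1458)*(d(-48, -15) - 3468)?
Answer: -3091818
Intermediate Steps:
d(j, X) = -25 + 2*X*j (d(j, X) = 2*X*j - 25 = -25 + 2*X*j)
(V(48) + 1458)*(d(-48, -15) - 3468) = (48 + 1458)*((-25 + 2*(-15)*(-48)) - 3468) = 1506*((-25 + 1440) - 3468) = 1506*(1415 - 3468) = 1506*(-2053) = -3091818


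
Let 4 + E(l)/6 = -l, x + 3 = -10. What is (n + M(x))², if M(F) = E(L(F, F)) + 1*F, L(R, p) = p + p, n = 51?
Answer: 28900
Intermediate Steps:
x = -13 (x = -3 - 10 = -13)
L(R, p) = 2*p
E(l) = -24 - 6*l (E(l) = -24 + 6*(-l) = -24 - 6*l)
M(F) = -24 - 11*F (M(F) = (-24 - 12*F) + 1*F = (-24 - 12*F) + F = -24 - 11*F)
(n + M(x))² = (51 + (-24 - 11*(-13)))² = (51 + (-24 + 143))² = (51 + 119)² = 170² = 28900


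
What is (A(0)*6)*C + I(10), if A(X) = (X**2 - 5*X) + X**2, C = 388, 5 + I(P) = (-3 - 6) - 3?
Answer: -17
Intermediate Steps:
I(P) = -17 (I(P) = -5 + ((-3 - 6) - 3) = -5 + (-9 - 3) = -5 - 12 = -17)
A(X) = -5*X + 2*X**2
(A(0)*6)*C + I(10) = ((0*(-5 + 2*0))*6)*388 - 17 = ((0*(-5 + 0))*6)*388 - 17 = ((0*(-5))*6)*388 - 17 = (0*6)*388 - 17 = 0*388 - 17 = 0 - 17 = -17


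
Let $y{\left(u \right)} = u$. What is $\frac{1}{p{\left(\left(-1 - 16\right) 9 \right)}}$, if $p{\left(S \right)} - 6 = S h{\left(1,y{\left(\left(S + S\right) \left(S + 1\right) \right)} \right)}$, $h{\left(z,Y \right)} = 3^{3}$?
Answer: $- \frac{1}{4125} \approx -0.00024242$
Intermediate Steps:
$h{\left(z,Y \right)} = 27$
$p{\left(S \right)} = 6 + 27 S$ ($p{\left(S \right)} = 6 + S 27 = 6 + 27 S$)
$\frac{1}{p{\left(\left(-1 - 16\right) 9 \right)}} = \frac{1}{6 + 27 \left(-1 - 16\right) 9} = \frac{1}{6 + 27 \left(\left(-17\right) 9\right)} = \frac{1}{6 + 27 \left(-153\right)} = \frac{1}{6 - 4131} = \frac{1}{-4125} = - \frac{1}{4125}$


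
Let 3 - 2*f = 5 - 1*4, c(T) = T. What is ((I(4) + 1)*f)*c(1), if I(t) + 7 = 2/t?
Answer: -11/2 ≈ -5.5000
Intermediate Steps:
I(t) = -7 + 2/t
f = 1 (f = 3/2 - (5 - 1*4)/2 = 3/2 - (5 - 4)/2 = 3/2 - ½*1 = 3/2 - ½ = 1)
((I(4) + 1)*f)*c(1) = (((-7 + 2/4) + 1)*1)*1 = (((-7 + 2*(¼)) + 1)*1)*1 = (((-7 + ½) + 1)*1)*1 = ((-13/2 + 1)*1)*1 = -11/2*1*1 = -11/2*1 = -11/2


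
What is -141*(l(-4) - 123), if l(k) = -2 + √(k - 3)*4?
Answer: 17625 - 564*I*√7 ≈ 17625.0 - 1492.2*I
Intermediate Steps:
l(k) = -2 + 4*√(-3 + k) (l(k) = -2 + √(-3 + k)*4 = -2 + 4*√(-3 + k))
-141*(l(-4) - 123) = -141*((-2 + 4*√(-3 - 4)) - 123) = -141*((-2 + 4*√(-7)) - 123) = -141*((-2 + 4*(I*√7)) - 123) = -141*((-2 + 4*I*√7) - 123) = -141*(-125 + 4*I*√7) = 17625 - 564*I*√7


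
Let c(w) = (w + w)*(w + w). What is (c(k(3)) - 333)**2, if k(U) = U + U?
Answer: 35721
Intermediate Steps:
k(U) = 2*U
c(w) = 4*w**2 (c(w) = (2*w)*(2*w) = 4*w**2)
(c(k(3)) - 333)**2 = (4*(2*3)**2 - 333)**2 = (4*6**2 - 333)**2 = (4*36 - 333)**2 = (144 - 333)**2 = (-189)**2 = 35721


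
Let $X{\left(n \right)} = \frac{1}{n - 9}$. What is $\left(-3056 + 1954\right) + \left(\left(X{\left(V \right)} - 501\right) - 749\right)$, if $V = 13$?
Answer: $- \frac{9407}{4} \approx -2351.8$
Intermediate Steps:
$X{\left(n \right)} = \frac{1}{-9 + n}$
$\left(-3056 + 1954\right) + \left(\left(X{\left(V \right)} - 501\right) - 749\right) = \left(-3056 + 1954\right) - \left(1250 - \frac{1}{-9 + 13}\right) = -1102 - \left(1250 - \frac{1}{4}\right) = -1102 + \left(\left(\frac{1}{4} - 501\right) - 749\right) = -1102 - \frac{4999}{4} = - \frac{9407}{4}$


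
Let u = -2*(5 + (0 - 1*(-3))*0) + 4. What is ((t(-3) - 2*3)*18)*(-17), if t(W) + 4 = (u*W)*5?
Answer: -24480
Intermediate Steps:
u = -6 (u = -2*(5 + (0 + 3)*0) + 4 = -2*(5 + 3*0) + 4 = -2*(5 + 0) + 4 = -2*5 + 4 = -10 + 4 = -6)
t(W) = -4 - 30*W (t(W) = -4 - 6*W*5 = -4 - 30*W)
((t(-3) - 2*3)*18)*(-17) = (((-4 - 30*(-3)) - 2*3)*18)*(-17) = (((-4 + 90) - 6)*18)*(-17) = ((86 - 6)*18)*(-17) = (80*18)*(-17) = 1440*(-17) = -24480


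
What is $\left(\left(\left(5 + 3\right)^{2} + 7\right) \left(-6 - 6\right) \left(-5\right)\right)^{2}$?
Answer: $18147600$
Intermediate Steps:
$\left(\left(\left(5 + 3\right)^{2} + 7\right) \left(-6 - 6\right) \left(-5\right)\right)^{2} = \left(\left(8^{2} + 7\right) \left(-12\right) \left(-5\right)\right)^{2} = \left(\left(64 + 7\right) \left(-12\right) \left(-5\right)\right)^{2} = \left(71 \left(-12\right) \left(-5\right)\right)^{2} = \left(\left(-852\right) \left(-5\right)\right)^{2} = 4260^{2} = 18147600$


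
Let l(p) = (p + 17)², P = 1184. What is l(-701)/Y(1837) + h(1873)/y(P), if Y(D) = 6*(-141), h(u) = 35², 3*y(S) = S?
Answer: -30601803/55648 ≈ -549.92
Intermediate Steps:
y(S) = S/3
h(u) = 1225
l(p) = (17 + p)²
Y(D) = -846
l(-701)/Y(1837) + h(1873)/y(P) = (17 - 701)²/(-846) + 1225/(((⅓)*1184)) = (-684)²*(-1/846) + 1225/(1184/3) = 467856*(-1/846) + 1225*(3/1184) = -25992/47 + 3675/1184 = -30601803/55648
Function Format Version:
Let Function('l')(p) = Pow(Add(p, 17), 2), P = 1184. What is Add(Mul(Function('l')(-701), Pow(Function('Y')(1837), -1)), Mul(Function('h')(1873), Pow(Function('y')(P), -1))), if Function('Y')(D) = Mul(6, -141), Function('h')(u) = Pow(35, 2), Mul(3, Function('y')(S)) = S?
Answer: Rational(-30601803, 55648) ≈ -549.92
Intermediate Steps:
Function('y')(S) = Mul(Rational(1, 3), S)
Function('h')(u) = 1225
Function('l')(p) = Pow(Add(17, p), 2)
Function('Y')(D) = -846
Add(Mul(Function('l')(-701), Pow(Function('Y')(1837), -1)), Mul(Function('h')(1873), Pow(Function('y')(P), -1))) = Add(Mul(Pow(Add(17, -701), 2), Pow(-846, -1)), Mul(1225, Pow(Mul(Rational(1, 3), 1184), -1))) = Add(Mul(Pow(-684, 2), Rational(-1, 846)), Mul(1225, Pow(Rational(1184, 3), -1))) = Add(Mul(467856, Rational(-1, 846)), Mul(1225, Rational(3, 1184))) = Add(Rational(-25992, 47), Rational(3675, 1184)) = Rational(-30601803, 55648)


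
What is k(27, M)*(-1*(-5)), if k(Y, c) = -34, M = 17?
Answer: -170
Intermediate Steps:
k(27, M)*(-1*(-5)) = -(-34)*(-5) = -34*5 = -170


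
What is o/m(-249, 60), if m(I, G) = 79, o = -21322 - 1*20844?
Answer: -42166/79 ≈ -533.75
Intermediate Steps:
o = -42166 (o = -21322 - 20844 = -42166)
o/m(-249, 60) = -42166/79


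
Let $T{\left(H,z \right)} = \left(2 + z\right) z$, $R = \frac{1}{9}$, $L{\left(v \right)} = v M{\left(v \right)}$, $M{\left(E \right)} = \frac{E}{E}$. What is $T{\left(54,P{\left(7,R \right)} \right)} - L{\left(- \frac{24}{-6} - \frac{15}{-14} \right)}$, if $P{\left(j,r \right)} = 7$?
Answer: $\frac{811}{14} \approx 57.929$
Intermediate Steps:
$M{\left(E \right)} = 1$
$L{\left(v \right)} = v$ ($L{\left(v \right)} = v 1 = v$)
$R = \frac{1}{9} \approx 0.11111$
$T{\left(H,z \right)} = z \left(2 + z\right)$
$T{\left(54,P{\left(7,R \right)} \right)} - L{\left(- \frac{24}{-6} - \frac{15}{-14} \right)} = 7 \left(2 + 7\right) - \left(- \frac{24}{-6} - \frac{15}{-14}\right) = 7 \cdot 9 - \left(\left(-24\right) \left(- \frac{1}{6}\right) - - \frac{15}{14}\right) = 63 - \left(4 + \frac{15}{14}\right) = 63 - \frac{71}{14} = \frac{811}{14}$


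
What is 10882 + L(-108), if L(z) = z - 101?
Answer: 10673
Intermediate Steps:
L(z) = -101 + z
10882 + L(-108) = 10882 + (-101 - 108) = 10882 - 209 = 10673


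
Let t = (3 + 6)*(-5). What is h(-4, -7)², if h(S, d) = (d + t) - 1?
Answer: 2809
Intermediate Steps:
t = -45 (t = 9*(-5) = -45)
h(S, d) = -46 + d (h(S, d) = (d - 45) - 1 = (-45 + d) - 1 = -46 + d)
h(-4, -7)² = (-46 - 7)² = (-53)² = 2809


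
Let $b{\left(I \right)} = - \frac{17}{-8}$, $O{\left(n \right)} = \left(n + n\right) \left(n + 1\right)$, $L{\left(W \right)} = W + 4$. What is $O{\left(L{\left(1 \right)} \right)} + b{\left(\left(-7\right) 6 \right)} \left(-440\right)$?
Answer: $-875$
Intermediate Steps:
$L{\left(W \right)} = 4 + W$
$O{\left(n \right)} = 2 n \left(1 + n\right)$
$b{\left(I \right)} = \frac{17}{8}$ ($b{\left(I \right)} = \left(-17\right) \left(- \frac{1}{8}\right) = \frac{17}{8}$)
$O{\left(L{\left(1 \right)} \right)} + b{\left(\left(-7\right) 6 \right)} \left(-440\right) = 2 \left(4 + 1\right) \left(1 + \left(4 + 1\right)\right) + \frac{17}{8} \left(-440\right) = 2 \cdot 5 \left(1 + 5\right) - 935 = 2 \cdot 5 \cdot 6 - 935 = 60 - 935 = -875$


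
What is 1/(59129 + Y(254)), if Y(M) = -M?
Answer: 1/58875 ≈ 1.6985e-5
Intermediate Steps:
1/(59129 + Y(254)) = 1/(59129 - 1*254) = 1/(59129 - 254) = 1/58875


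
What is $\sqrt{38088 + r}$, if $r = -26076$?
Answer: $2 \sqrt{3003} \approx 109.6$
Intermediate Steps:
$\sqrt{38088 + r} = \sqrt{38088 - 26076} = \sqrt{12012} = 2 \sqrt{3003}$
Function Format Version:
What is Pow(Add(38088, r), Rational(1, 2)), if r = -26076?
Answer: Mul(2, Pow(3003, Rational(1, 2))) ≈ 109.60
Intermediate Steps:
Pow(Add(38088, r), Rational(1, 2)) = Pow(Add(38088, -26076), Rational(1, 2)) = Pow(12012, Rational(1, 2)) = Mul(2, Pow(3003, Rational(1, 2)))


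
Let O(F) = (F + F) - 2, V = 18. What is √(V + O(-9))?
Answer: I*√2 ≈ 1.4142*I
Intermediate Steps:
O(F) = -2 + 2*F (O(F) = 2*F - 2 = -2 + 2*F)
√(V + O(-9)) = √(18 + (-2 + 2*(-9))) = √(18 + (-2 - 18)) = √(18 - 20) = √(-2) = I*√2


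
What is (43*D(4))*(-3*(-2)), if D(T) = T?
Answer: 1032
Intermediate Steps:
(43*D(4))*(-3*(-2)) = (43*4)*(-3*(-2)) = 172*6 = 1032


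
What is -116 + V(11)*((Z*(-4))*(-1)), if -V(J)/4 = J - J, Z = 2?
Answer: -116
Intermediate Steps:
V(J) = 0 (V(J) = -4*(J - J) = -4*0 = 0)
-116 + V(11)*((Z*(-4))*(-1)) = -116 + 0*((2*(-4))*(-1)) = -116 + 0*(-8*(-1)) = -116 + 0*8 = -116 + 0 = -116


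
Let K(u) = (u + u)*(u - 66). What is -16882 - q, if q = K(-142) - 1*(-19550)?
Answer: -95504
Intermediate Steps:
K(u) = 2*u*(-66 + u) (K(u) = (2*u)*(-66 + u) = 2*u*(-66 + u))
q = 78622 (q = 2*(-142)*(-66 - 142) - 1*(-19550) = 2*(-142)*(-208) + 19550 = 59072 + 19550 = 78622)
-16882 - q = -16882 - 1*78622 = -16882 - 78622 = -95504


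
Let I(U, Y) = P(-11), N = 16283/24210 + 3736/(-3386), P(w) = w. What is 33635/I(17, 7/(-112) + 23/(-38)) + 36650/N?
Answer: -17118021329735/194228771 ≈ -88133.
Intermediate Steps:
N = -17657161/40987530 (N = 16283*(1/24210) + 3736*(-1/3386) = 16283/24210 - 1868/1693 = -17657161/40987530 ≈ -0.43079)
I(U, Y) = -11
33635/I(17, 7/(-112) + 23/(-38)) + 36650/N = 33635/(-11) + 36650/(-17657161/40987530) = 33635*(-1/11) + 36650*(-40987530/17657161) = -33635/11 - 1502192974500/17657161 = -17118021329735/194228771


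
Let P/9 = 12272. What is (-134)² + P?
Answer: 128404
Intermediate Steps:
P = 110448 (P = 9*12272 = 110448)
(-134)² + P = (-134)² + 110448 = 17956 + 110448 = 128404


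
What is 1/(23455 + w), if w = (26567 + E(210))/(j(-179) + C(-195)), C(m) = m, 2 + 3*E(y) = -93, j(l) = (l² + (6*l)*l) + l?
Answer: 671739/15755717851 ≈ 4.2635e-5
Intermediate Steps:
j(l) = l + 7*l² (j(l) = (l² + 6*l²) + l = 7*l² + l = l + 7*l²)
E(y) = -95/3 (E(y) = -⅔ + (⅓)*(-93) = -⅔ - 31 = -95/3)
w = 79606/671739 (w = (26567 - 95/3)/(-179*(1 + 7*(-179)) - 195) = 79606/(3*(-179*(1 - 1253) - 195)) = 79606/(3*(-179*(-1252) - 195)) = 79606/(3*(224108 - 195)) = (79606/3)/223913 = (79606/3)*(1/223913) = 79606/671739 ≈ 0.11851)
1/(23455 + w) = 1/(23455 + 79606/671739) = 1/(15755717851/671739) = 671739/15755717851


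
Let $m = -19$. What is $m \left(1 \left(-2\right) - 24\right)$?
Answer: $494$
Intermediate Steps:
$m \left(1 \left(-2\right) - 24\right) = - 19 \left(1 \left(-2\right) - 24\right) = - 19 \left(-2 - 24\right) = \left(-19\right) \left(-26\right) = 494$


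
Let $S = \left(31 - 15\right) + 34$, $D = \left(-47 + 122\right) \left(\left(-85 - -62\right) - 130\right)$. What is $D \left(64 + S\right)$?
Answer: $-1308150$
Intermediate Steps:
$D = -11475$ ($D = 75 \left(\left(-85 + 62\right) - 130\right) = 75 \left(-23 - 130\right) = 75 \left(-153\right) = -11475$)
$S = 50$ ($S = 16 + 34 = 50$)
$D \left(64 + S\right) = - 11475 \left(64 + 50\right) = \left(-11475\right) 114 = -1308150$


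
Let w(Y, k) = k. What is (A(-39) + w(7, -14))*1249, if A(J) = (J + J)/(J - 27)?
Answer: -176109/11 ≈ -16010.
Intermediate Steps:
A(J) = 2*J/(-27 + J) (A(J) = (2*J)/(-27 + J) = 2*J/(-27 + J))
(A(-39) + w(7, -14))*1249 = (2*(-39)/(-27 - 39) - 14)*1249 = (2*(-39)/(-66) - 14)*1249 = (2*(-39)*(-1/66) - 14)*1249 = (13/11 - 14)*1249 = -141/11*1249 = -176109/11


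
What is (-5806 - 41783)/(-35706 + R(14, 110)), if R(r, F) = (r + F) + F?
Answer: 15863/11824 ≈ 1.3416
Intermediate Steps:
R(r, F) = r + 2*F (R(r, F) = (F + r) + F = r + 2*F)
(-5806 - 41783)/(-35706 + R(14, 110)) = (-5806 - 41783)/(-35706 + (14 + 2*110)) = -47589/(-35706 + (14 + 220)) = -47589/(-35706 + 234) = -47589/(-35472) = -47589*(-1/35472) = 15863/11824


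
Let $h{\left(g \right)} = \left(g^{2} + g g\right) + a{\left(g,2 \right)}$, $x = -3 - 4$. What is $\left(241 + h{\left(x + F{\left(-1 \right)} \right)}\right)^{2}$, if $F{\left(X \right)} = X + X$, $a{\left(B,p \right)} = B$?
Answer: $155236$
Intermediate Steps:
$F{\left(X \right)} = 2 X$
$x = -7$
$h{\left(g \right)} = g + 2 g^{2}$ ($h{\left(g \right)} = \left(g^{2} + g g\right) + g = \left(g^{2} + g^{2}\right) + g = 2 g^{2} + g = g + 2 g^{2}$)
$\left(241 + h{\left(x + F{\left(-1 \right)} \right)}\right)^{2} = \left(241 + \left(-7 + 2 \left(-1\right)\right) \left(1 + 2 \left(-7 + 2 \left(-1\right)\right)\right)\right)^{2} = \left(241 + \left(-7 - 2\right) \left(1 + 2 \left(-7 - 2\right)\right)\right)^{2} = \left(241 - 9 \left(1 + 2 \left(-9\right)\right)\right)^{2} = \left(241 - 9 \left(1 - 18\right)\right)^{2} = \left(241 - -153\right)^{2} = \left(241 + 153\right)^{2} = 394^{2} = 155236$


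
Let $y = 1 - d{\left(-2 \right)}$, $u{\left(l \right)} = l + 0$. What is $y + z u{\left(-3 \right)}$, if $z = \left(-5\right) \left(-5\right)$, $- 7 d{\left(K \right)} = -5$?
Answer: $- \frac{523}{7} \approx -74.714$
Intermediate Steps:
$d{\left(K \right)} = \frac{5}{7}$ ($d{\left(K \right)} = \left(- \frac{1}{7}\right) \left(-5\right) = \frac{5}{7}$)
$u{\left(l \right)} = l$
$y = \frac{2}{7}$ ($y = 1 - \frac{5}{7} = \frac{2}{7} \approx 0.28571$)
$z = 25$
$y + z u{\left(-3 \right)} = \frac{2}{7} + 25 \left(-3\right) = \frac{2}{7} - 75 = - \frac{523}{7}$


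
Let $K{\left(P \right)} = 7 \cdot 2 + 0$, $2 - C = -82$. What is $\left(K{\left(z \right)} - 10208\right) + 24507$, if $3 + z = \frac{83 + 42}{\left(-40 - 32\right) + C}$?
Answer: $14313$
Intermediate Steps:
$C = 84$ ($C = 2 - -82 = 2 + 82 = 84$)
$z = \frac{89}{12}$ ($z = -3 + \frac{83 + 42}{\left(-40 - 32\right) + 84} = -3 + \frac{125}{-72 + 84} = -3 + \frac{125}{12} = \frac{89}{12} \approx 7.4167$)
$K{\left(P \right)} = 14$ ($K{\left(P \right)} = 14 + 0 = 14$)
$\left(K{\left(z \right)} - 10208\right) + 24507 = \left(14 - 10208\right) + 24507 = -10194 + 24507 = 14313$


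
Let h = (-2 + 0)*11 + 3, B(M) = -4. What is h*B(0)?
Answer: 76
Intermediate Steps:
h = -19 (h = -2*11 + 3 = -22 + 3 = -19)
h*B(0) = -19*(-4) = 76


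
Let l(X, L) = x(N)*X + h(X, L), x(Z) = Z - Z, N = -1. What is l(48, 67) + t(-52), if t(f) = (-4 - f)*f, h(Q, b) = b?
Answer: -2429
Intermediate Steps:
x(Z) = 0
l(X, L) = L (l(X, L) = 0*X + L = 0 + L = L)
t(f) = f*(-4 - f)
l(48, 67) + t(-52) = 67 - 1*(-52)*(4 - 52) = 67 - 1*(-52)*(-48) = 67 - 2496 = -2429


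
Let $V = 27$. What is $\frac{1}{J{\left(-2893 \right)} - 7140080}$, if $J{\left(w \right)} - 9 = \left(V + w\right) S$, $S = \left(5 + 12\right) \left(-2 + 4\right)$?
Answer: $- \frac{1}{7237515} \approx -1.3817 \cdot 10^{-7}$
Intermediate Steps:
$S = 34$ ($S = 17 \cdot 2 = 34$)
$J{\left(w \right)} = 927 + 34 w$ ($J{\left(w \right)} = 9 + \left(27 + w\right) 34 = 9 + \left(918 + 34 w\right) = 927 + 34 w$)
$\frac{1}{J{\left(-2893 \right)} - 7140080} = \frac{1}{\left(927 + 34 \left(-2893\right)\right) - 7140080} = \frac{1}{\left(927 - 98362\right) - 7140080} = \frac{1}{-97435 - 7140080} = \frac{1}{-7237515} = - \frac{1}{7237515}$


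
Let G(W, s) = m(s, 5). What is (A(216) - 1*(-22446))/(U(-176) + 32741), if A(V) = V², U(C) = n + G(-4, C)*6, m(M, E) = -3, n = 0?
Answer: 69102/32723 ≈ 2.1117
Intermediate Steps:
G(W, s) = -3
U(C) = -18 (U(C) = 0 - 3*6 = 0 - 18 = -18)
(A(216) - 1*(-22446))/(U(-176) + 32741) = (216² - 1*(-22446))/(-18 + 32741) = (46656 + 22446)/32723 = 69102*(1/32723) = 69102/32723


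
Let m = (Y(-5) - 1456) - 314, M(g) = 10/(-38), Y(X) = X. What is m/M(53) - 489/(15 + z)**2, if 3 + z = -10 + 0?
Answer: 26491/4 ≈ 6622.8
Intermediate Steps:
M(g) = -5/19 (M(g) = 10*(-1/38) = -5/19)
z = -13 (z = -3 + (-10 + 0) = -3 - 10 = -13)
m = -1775 (m = (-5 - 1456) - 314 = -1461 - 314 = -1775)
m/M(53) - 489/(15 + z)**2 = -1775/(-5/19) - 489/(15 - 13)**2 = -1775*(-19/5) - 489/(2**2) = 6745 - 489/4 = 26491/4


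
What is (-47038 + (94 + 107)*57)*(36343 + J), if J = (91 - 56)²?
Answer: -1336707008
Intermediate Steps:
J = 1225 (J = 35² = 1225)
(-47038 + (94 + 107)*57)*(36343 + J) = (-47038 + (94 + 107)*57)*(36343 + 1225) = (-47038 + 201*57)*37568 = (-47038 + 11457)*37568 = -35581*37568 = -1336707008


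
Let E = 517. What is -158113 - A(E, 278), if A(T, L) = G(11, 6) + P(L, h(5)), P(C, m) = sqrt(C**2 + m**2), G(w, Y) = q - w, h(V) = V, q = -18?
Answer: -158084 - sqrt(77309) ≈ -1.5836e+5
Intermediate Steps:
G(w, Y) = -18 - w
A(T, L) = -29 + sqrt(25 + L**2) (A(T, L) = (-18 - 1*11) + sqrt(L**2 + 5**2) = (-18 - 11) + sqrt(L**2 + 25) = -29 + sqrt(25 + L**2))
-158113 - A(E, 278) = -158113 - (-29 + sqrt(25 + 278**2)) = -158113 - (-29 + sqrt(25 + 77284)) = -158113 - (-29 + sqrt(77309)) = -158113 + (29 - sqrt(77309)) = -158084 - sqrt(77309)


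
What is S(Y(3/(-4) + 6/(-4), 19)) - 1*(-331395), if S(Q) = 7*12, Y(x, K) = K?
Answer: 331479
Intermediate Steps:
S(Q) = 84
S(Y(3/(-4) + 6/(-4), 19)) - 1*(-331395) = 84 - 1*(-331395) = 84 + 331395 = 331479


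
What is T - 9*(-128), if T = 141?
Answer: 1293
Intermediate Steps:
T - 9*(-128) = 141 - 9*(-128) = 141 + 1152 = 1293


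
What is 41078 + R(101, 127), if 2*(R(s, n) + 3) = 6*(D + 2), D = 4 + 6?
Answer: 41111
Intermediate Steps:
D = 10
R(s, n) = 33 (R(s, n) = -3 + (6*(10 + 2))/2 = -3 + (6*12)/2 = -3 + (½)*72 = -3 + 36 = 33)
41078 + R(101, 127) = 41078 + 33 = 41111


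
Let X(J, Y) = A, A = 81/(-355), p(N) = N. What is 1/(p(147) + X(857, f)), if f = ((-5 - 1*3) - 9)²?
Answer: 355/52104 ≈ 0.0068133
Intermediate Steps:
f = 289 (f = ((-5 - 3) - 9)² = (-8 - 9)² = (-17)² = 289)
A = -81/355 (A = 81*(-1/355) = -81/355 ≈ -0.22817)
X(J, Y) = -81/355
1/(p(147) + X(857, f)) = 1/(147 - 81/355) = 1/(52104/355) = 355/52104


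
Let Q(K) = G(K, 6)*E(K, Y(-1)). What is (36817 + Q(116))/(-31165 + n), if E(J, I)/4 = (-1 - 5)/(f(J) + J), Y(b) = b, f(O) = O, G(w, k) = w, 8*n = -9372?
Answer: -73610/64673 ≈ -1.1382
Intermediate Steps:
n = -2343/2 (n = (⅛)*(-9372) = -2343/2 ≈ -1171.5)
E(J, I) = -12/J (E(J, I) = 4*((-1 - 5)/(J + J)) = 4*(-6*1/(2*J)) = 4*(-3/J) = -12/J)
Q(K) = -12 (Q(K) = K*(-12/K) = -12)
(36817 + Q(116))/(-31165 + n) = (36817 - 12)/(-31165 - 2343/2) = 36805/(-64673/2) = 36805*(-2/64673) = -73610/64673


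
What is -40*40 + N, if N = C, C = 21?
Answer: -1579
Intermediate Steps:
N = 21
-40*40 + N = -40*40 + 21 = -1600 + 21 = -1579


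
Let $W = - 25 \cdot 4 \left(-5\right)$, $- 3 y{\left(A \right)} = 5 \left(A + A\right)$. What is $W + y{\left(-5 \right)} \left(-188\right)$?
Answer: $- \frac{7900}{3} \approx -2633.3$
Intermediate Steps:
$y{\left(A \right)} = - \frac{10 A}{3}$ ($y{\left(A \right)} = - \frac{5 \left(A + A\right)}{3} = - \frac{5 \cdot 2 A}{3} = - \frac{10 A}{3}$)
$W = 500$ ($W = \left(-25\right) \left(-20\right) = 500$)
$W + y{\left(-5 \right)} \left(-188\right) = 500 + \left(- \frac{10}{3}\right) \left(-5\right) \left(-188\right) = 500 + \frac{50}{3} \left(-188\right) = 500 - \frac{9400}{3} = - \frac{7900}{3}$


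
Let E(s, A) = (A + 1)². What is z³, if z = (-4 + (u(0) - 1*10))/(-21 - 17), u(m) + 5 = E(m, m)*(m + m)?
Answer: ⅛ ≈ 0.12500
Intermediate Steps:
E(s, A) = (1 + A)²
u(m) = -5 + 2*m*(1 + m)² (u(m) = -5 + (1 + m)²*(m + m) = -5 + (1 + m)²*(2*m) = -5 + 2*m*(1 + m)²)
z = ½ (z = (-4 + ((-5 + 2*0*(1 + 0)²) - 1*10))/(-21 - 17) = (-4 + ((-5 + 2*0*1²) - 10))/(-38) = (-4 + ((-5 + 2*0*1) - 10))*(-1/38) = (-4 + ((-5 + 0) - 10))*(-1/38) = (-4 + (-5 - 10))*(-1/38) = (-4 - 15)*(-1/38) = -19*(-1/38) = ½ ≈ 0.50000)
z³ = (½)³ = ⅛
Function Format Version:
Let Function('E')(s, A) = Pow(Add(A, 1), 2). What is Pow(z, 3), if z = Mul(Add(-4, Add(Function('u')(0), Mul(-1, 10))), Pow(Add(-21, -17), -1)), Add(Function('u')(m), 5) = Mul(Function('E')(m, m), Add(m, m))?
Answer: Rational(1, 8) ≈ 0.12500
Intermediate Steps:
Function('E')(s, A) = Pow(Add(1, A), 2)
Function('u')(m) = Add(-5, Mul(2, m, Pow(Add(1, m), 2))) (Function('u')(m) = Add(-5, Mul(Pow(Add(1, m), 2), Add(m, m))) = Add(-5, Mul(Pow(Add(1, m), 2), Mul(2, m))) = Add(-5, Mul(2, m, Pow(Add(1, m), 2))))
z = Rational(1, 2) (z = Mul(Add(-4, Add(Add(-5, Mul(2, 0, Pow(Add(1, 0), 2))), Mul(-1, 10))), Pow(Add(-21, -17), -1)) = Mul(Add(-4, Add(Add(-5, Mul(2, 0, Pow(1, 2))), -10)), Pow(-38, -1)) = Mul(Add(-4, Add(Add(-5, Mul(2, 0, 1)), -10)), Rational(-1, 38)) = Mul(Add(-4, Add(Add(-5, 0), -10)), Rational(-1, 38)) = Mul(Add(-4, Add(-5, -10)), Rational(-1, 38)) = Mul(Add(-4, -15), Rational(-1, 38)) = Mul(-19, Rational(-1, 38)) = Rational(1, 2) ≈ 0.50000)
Pow(z, 3) = Pow(Rational(1, 2), 3) = Rational(1, 8)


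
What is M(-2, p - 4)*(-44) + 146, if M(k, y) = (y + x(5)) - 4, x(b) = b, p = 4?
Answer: 102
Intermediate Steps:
M(k, y) = 1 + y (M(k, y) = (y + 5) - 4 = (5 + y) - 4 = 1 + y)
M(-2, p - 4)*(-44) + 146 = (1 + (4 - 4))*(-44) + 146 = (1 + 0)*(-44) + 146 = 1*(-44) + 146 = -44 + 146 = 102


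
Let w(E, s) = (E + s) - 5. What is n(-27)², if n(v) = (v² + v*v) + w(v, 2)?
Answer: 2039184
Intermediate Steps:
w(E, s) = -5 + E + s
n(v) = -3 + v + 2*v² (n(v) = (v² + v*v) + (-5 + v + 2) = (v² + v²) + (-3 + v) = 2*v² + (-3 + v) = -3 + v + 2*v²)
n(-27)² = (-3 - 27 + 2*(-27)²)² = (-3 - 27 + 2*729)² = (-3 - 27 + 1458)² = 1428² = 2039184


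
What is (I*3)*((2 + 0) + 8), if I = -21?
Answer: -630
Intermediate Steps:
(I*3)*((2 + 0) + 8) = (-21*3)*((2 + 0) + 8) = -63*(2 + 8) = -63*10 = -630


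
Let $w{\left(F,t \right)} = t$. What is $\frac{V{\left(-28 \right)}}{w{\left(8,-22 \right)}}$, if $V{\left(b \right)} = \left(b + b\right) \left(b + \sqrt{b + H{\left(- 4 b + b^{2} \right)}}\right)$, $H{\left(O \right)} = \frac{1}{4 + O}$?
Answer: $- \frac{784}{11} + \frac{14 i \sqrt{25199}}{165} \approx -71.273 + 13.469 i$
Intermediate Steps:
$V{\left(b \right)} = 2 b \left(b + \sqrt{b + \frac{1}{4 + b^{2} - 4 b}}\right)$ ($V{\left(b \right)} = \left(b + b\right) \left(b + \sqrt{b + \frac{1}{4 + \left(- 4 b + b^{2}\right)}}\right) = 2 b \left(b + \sqrt{b + \frac{1}{4 + \left(b^{2} - 4 b\right)}}\right) = 2 b \left(b + \sqrt{b + \frac{1}{4 + b^{2} - 4 b}}\right)$)
$\frac{V{\left(-28 \right)}}{w{\left(8,-22 \right)}} = \frac{2 \left(-28\right) \left(-28 + \sqrt{\frac{1 - 28 \left(4 - 28 \left(-4 - 28\right)\right)}{4 - 28 \left(-4 - 28\right)}}\right)}{-22} = 2 \left(-28\right) \left(-28 + \sqrt{\frac{1 - 28 \left(4 - -896\right)}{4 - -896}}\right) \left(- \frac{1}{22}\right) = 2 \left(-28\right) \left(-28 + \sqrt{\frac{1 - 28 \left(4 + 896\right)}{4 + 896}}\right) \left(- \frac{1}{22}\right) = 2 \left(-28\right) \left(-28 + \sqrt{\frac{1 - 25200}{900}}\right) \left(- \frac{1}{22}\right) = 2 \left(-28\right) \left(-28 + \sqrt{\frac{1}{900} \left(-25199\right)}\right) \left(- \frac{1}{22}\right) = 2 \left(-28\right) \left(-28 + \sqrt{- \frac{25199}{900}}\right) \left(- \frac{1}{22}\right) = 2 \left(-28\right) \left(-28 + \frac{i \sqrt{25199}}{30}\right) \left(- \frac{1}{22}\right) = \left(1568 - \frac{28 i \sqrt{25199}}{15}\right) \left(- \frac{1}{22}\right) = - \frac{784}{11} + \frac{14 i \sqrt{25199}}{165}$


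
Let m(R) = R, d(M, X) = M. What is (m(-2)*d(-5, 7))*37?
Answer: 370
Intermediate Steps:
(m(-2)*d(-5, 7))*37 = -2*(-5)*37 = 10*37 = 370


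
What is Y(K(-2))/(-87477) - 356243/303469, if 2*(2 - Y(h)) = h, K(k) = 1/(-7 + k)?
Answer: -560946468751/477838038834 ≈ -1.1739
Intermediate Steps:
Y(h) = 2 - h/2
Y(K(-2))/(-87477) - 356243/303469 = (2 - 1/(2*(-7 - 2)))/(-87477) - 356243/303469 = (2 - 1/2/(-9))*(-1/87477) - 356243*1/303469 = (2 - 1/2*(-1/9))*(-1/87477) - 356243/303469 = (2 + 1/18)*(-1/87477) - 356243/303469 = (37/18)*(-1/87477) - 356243/303469 = -37/1574586 - 356243/303469 = -560946468751/477838038834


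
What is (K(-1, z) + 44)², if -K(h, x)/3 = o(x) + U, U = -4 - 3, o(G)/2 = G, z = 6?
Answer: 841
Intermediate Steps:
o(G) = 2*G
U = -7
K(h, x) = 21 - 6*x (K(h, x) = -3*(2*x - 7) = -3*(-7 + 2*x) = 21 - 6*x)
(K(-1, z) + 44)² = ((21 - 6*6) + 44)² = ((21 - 36) + 44)² = (-15 + 44)² = 29² = 841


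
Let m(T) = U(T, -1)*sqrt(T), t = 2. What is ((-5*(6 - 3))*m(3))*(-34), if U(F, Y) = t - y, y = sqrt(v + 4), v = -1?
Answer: -1530 + 1020*sqrt(3) ≈ 236.69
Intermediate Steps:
y = sqrt(3) (y = sqrt(-1 + 4) = sqrt(3) ≈ 1.7320)
U(F, Y) = 2 - sqrt(3)
m(T) = sqrt(T)*(2 - sqrt(3)) (m(T) = (2 - sqrt(3))*sqrt(T) = sqrt(T)*(2 - sqrt(3)))
((-5*(6 - 3))*m(3))*(-34) = ((-5*(6 - 3))*(sqrt(3)*(2 - sqrt(3))))*(-34) = ((-5*3)*(sqrt(3)*(2 - sqrt(3))))*(-34) = -15*sqrt(3)*(2 - sqrt(3))*(-34) = 510*sqrt(3)*(2 - sqrt(3))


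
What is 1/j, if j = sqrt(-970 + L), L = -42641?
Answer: -I*sqrt(43611)/43611 ≈ -0.0047885*I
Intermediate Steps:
j = I*sqrt(43611) (j = sqrt(-970 - 42641) = sqrt(-43611) = I*sqrt(43611) ≈ 208.83*I)
1/j = 1/(I*sqrt(43611)) = -I*sqrt(43611)/43611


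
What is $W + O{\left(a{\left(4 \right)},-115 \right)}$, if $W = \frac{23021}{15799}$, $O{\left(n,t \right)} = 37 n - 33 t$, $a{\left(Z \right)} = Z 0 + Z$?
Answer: $\frac{62318478}{15799} \approx 3944.5$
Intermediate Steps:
$a{\left(Z \right)} = Z$ ($a{\left(Z \right)} = 0 + Z = Z$)
$O{\left(n,t \right)} = - 33 t + 37 n$
$W = \frac{23021}{15799}$ ($W = 23021 \cdot \frac{1}{15799} = \frac{23021}{15799} \approx 1.4571$)
$W + O{\left(a{\left(4 \right)},-115 \right)} = \frac{23021}{15799} + \left(\left(-33\right) \left(-115\right) + 37 \cdot 4\right) = \frac{23021}{15799} + \left(3795 + 148\right) = \frac{23021}{15799} + 3943 = \frac{62318478}{15799}$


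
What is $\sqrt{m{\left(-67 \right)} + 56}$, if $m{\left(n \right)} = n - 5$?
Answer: $4 i \approx 4.0 i$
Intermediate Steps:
$m{\left(n \right)} = -5 + n$
$\sqrt{m{\left(-67 \right)} + 56} = \sqrt{\left(-5 - 67\right) + 56} = \sqrt{-72 + 56} = \sqrt{-16} = 4 i$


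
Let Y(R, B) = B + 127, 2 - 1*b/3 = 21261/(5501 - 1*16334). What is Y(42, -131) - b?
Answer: -57371/3611 ≈ -15.888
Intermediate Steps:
b = 42927/3611 (b = 6 - 63783/(5501 - 1*16334) = 6 - 63783/(5501 - 16334) = 6 - 63783/(-10833) = 6 - 63783*(-1)/10833 = 6 - 3*(-7087/3611) = 6 + 21261/3611 = 42927/3611 ≈ 11.888)
Y(R, B) = 127 + B
Y(42, -131) - b = (127 - 131) - 1*42927/3611 = -4 - 42927/3611 = -57371/3611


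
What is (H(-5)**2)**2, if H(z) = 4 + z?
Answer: 1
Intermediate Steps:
(H(-5)**2)**2 = ((4 - 5)**2)**2 = ((-1)**2)**2 = 1**2 = 1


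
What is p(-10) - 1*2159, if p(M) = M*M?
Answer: -2059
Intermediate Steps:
p(M) = M²
p(-10) - 1*2159 = (-10)² - 1*2159 = 100 - 2159 = -2059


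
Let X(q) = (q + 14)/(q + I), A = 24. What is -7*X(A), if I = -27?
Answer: 266/3 ≈ 88.667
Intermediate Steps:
X(q) = (14 + q)/(-27 + q) (X(q) = (q + 14)/(q - 27) = (14 + q)/(-27 + q))
-7*X(A) = -7*(14 + 24)/(-27 + 24) = -7*38/(-3) = -(-7)*38/3 = -7*(-38/3) = 266/3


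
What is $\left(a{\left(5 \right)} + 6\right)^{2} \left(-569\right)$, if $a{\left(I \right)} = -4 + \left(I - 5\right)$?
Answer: $-2276$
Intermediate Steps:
$a{\left(I \right)} = -9 + I$ ($a{\left(I \right)} = -4 + \left(I - 5\right) = -4 + \left(-5 + I\right) = -9 + I$)
$\left(a{\left(5 \right)} + 6\right)^{2} \left(-569\right) = \left(\left(-9 + 5\right) + 6\right)^{2} \left(-569\right) = \left(-4 + 6\right)^{2} \left(-569\right) = 2^{2} \left(-569\right) = 4 \left(-569\right) = -2276$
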